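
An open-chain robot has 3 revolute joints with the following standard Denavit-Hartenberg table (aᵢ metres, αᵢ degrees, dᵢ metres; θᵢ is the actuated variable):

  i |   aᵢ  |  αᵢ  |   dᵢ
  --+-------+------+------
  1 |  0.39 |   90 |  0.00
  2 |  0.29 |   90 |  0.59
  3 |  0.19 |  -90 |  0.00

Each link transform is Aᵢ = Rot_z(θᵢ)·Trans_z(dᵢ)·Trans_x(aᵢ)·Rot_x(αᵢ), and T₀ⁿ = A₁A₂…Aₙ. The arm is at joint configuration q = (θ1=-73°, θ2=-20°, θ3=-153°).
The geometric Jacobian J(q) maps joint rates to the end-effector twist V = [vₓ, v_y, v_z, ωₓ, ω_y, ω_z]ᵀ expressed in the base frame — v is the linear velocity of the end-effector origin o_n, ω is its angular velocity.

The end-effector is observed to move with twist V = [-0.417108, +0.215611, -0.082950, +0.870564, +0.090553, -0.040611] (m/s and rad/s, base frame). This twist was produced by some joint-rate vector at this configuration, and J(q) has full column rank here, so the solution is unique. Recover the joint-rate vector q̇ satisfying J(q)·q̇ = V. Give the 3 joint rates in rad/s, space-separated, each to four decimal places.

o_n = [-0.3345, -0.6287, -0.0413]
J₁: ẑ×o_n = [0.6287, -0.3345, 0.0000], ω = ẑ
J2: z=[-0.9563, -0.2924, 0.0000] o=[0.1140, -0.3730, 0.0000] → [0.0121, -0.0395, 0.1134, -0.9563, -0.2924, 0.0000]
J3: z=[-0.1000, 0.3271, -0.9397] o=[-0.3705, -0.8061, -0.0992] → [0.1856, -0.0280, -0.0295, -0.1000, 0.3271, -0.9397]
q̇ = J⁺·V = [-0.5020, -0.8590, -0.4910]

-0.5020 -0.8590 -0.4910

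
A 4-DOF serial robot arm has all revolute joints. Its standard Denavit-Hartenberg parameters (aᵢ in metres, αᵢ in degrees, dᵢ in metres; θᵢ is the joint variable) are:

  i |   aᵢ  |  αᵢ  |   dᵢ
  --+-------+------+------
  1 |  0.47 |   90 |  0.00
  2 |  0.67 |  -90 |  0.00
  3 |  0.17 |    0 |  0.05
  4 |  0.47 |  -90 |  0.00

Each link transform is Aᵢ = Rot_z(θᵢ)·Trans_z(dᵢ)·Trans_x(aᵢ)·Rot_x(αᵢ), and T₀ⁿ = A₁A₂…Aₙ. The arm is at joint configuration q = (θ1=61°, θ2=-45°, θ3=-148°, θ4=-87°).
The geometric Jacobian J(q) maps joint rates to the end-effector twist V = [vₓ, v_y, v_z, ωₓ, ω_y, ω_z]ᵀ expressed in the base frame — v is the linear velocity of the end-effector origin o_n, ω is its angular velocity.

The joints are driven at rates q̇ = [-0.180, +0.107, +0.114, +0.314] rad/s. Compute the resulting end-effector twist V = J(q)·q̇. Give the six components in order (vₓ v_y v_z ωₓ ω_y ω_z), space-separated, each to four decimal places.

0.2037 -0.1593 0.1324 0.2403 0.2128 0.1226

o_n = [0.0749, 0.7434, -0.1458]
J₁: ẑ×o_n = [-0.7434, 0.0749, 0.0000], ω = ẑ
J2: z=[0.8746, -0.4848, 0.0000] o=[0.2279, 0.4111, 0.0000] → [0.0707, 0.1276, 0.2166, 0.8746, -0.4848, 0.0000]
J3: z=[0.3428, 0.6184, 0.7071] o=[0.4575, 0.8254, -0.4738] → [0.2608, -0.3830, 0.2085, 0.3428, 0.6184, 0.7071]
J4: z=[0.3428, 0.6184, 0.7071] o=[0.5041, 0.7235, -0.3365] → [0.1038, -0.3688, 0.2722, 0.3428, 0.6184, 0.7071]
V = J·q̇ = [0.2037, -0.1593, 0.1324, 0.2403, 0.2128, 0.1226]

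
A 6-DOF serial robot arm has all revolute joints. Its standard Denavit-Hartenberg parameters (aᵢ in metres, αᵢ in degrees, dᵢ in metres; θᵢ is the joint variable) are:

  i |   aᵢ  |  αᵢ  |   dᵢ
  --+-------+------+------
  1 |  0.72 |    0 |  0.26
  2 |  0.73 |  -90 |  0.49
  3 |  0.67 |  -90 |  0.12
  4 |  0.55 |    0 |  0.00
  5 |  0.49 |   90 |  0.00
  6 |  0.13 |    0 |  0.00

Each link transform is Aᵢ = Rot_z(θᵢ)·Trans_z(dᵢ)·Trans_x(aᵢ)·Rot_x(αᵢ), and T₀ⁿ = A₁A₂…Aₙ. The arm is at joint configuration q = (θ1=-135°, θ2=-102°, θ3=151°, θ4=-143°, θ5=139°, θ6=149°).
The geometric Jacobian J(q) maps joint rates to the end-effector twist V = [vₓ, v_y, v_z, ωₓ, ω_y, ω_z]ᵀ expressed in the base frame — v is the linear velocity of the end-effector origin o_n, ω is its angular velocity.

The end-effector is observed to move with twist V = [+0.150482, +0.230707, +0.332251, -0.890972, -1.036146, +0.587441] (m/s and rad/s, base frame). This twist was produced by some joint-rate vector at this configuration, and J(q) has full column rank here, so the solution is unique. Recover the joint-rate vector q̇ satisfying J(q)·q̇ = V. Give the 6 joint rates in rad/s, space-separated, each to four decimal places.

o_n = [-0.9996, -0.6304, 0.5136]
J₁: ẑ×o_n = [0.6304, -0.9996, 0.0000], ω = ẑ
J2: z=[0.0000, 0.0000, 1.0000] o=[-0.5091, -0.5091, 0.2600] → [0.1213, -0.4905, 0.0000, 0.0000, 0.0000, 1.0000]
J3: z=[-0.8387, -0.5446, 0.0000] o=[-0.9067, 0.1031, 0.7500] → [0.1288, -0.1983, 0.5646, -0.8387, -0.5446, 0.0000]
J4: z=[0.2640, -0.4066, 0.8746] o=[-0.6882, -0.4537, 0.4252] → [0.1186, -0.2957, -0.1733, 0.2640, -0.4066, 0.8746]
J5: z=[0.2640, -0.4066, 0.8746] o=[-1.1750, -0.3118, 0.6381] → [0.3293, 0.1863, -0.0128, 0.2640, -0.4066, 0.8746]
J6: z=[-0.8699, -0.4921, 0.0338] o=[-0.9708, -0.6889, 0.4012] → [-0.0573, 0.0968, -0.0651, -0.8699, -0.4921, 0.0338]
q̇ = J⁺·V = [-0.2700, 0.0800, 0.7210, 0.1570, 0.7090, 0.5920]

-0.2700 0.0800 0.7210 0.1570 0.7090 0.5920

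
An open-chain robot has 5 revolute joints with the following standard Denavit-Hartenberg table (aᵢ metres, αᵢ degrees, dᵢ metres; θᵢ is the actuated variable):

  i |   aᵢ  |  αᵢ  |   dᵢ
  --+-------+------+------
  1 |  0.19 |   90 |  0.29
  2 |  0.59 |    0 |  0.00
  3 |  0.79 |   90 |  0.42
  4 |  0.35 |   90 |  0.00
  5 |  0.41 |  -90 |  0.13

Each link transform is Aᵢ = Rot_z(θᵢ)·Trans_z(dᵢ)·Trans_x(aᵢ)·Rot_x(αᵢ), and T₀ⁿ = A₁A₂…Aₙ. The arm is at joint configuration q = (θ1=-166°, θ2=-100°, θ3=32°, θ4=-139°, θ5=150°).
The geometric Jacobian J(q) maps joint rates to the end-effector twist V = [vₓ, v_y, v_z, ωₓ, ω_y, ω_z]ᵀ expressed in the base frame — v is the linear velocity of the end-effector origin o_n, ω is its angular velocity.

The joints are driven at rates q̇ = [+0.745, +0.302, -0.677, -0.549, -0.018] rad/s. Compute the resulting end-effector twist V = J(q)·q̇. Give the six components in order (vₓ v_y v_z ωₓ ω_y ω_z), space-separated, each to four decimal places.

o_n = [-0.2842, 0.4665, -1.0248]
J₁: ẑ×o_n = [-0.4665, -0.2842, 0.0000], ω = ẑ
J2: z=[-0.2419, 0.9703, 0.0000] o=[-0.1844, -0.0460, 0.2900] → [-1.2757, -0.3181, -0.0271, -0.2419, 0.9703, 0.0000]
J3: z=[-0.2419, 0.9703, 0.0000] o=[-0.0849, -0.0212, -0.2910] → [-0.7119, -0.1775, 0.0754, -0.2419, 0.9703, 0.0000]
J4: z=[0.8996, 0.2243, -0.3746] o=[-0.4737, 0.3148, -1.0235] → [0.0566, -0.0698, 0.0941, 0.8996, 0.2243, -0.3746]
J5: z=[0.0559, 0.7917, 0.6083] o=[-0.3221, 0.1159, -0.7786] → [-0.4082, 0.0368, -0.0104, 0.0559, 0.7917, 0.6083]
V = J·q̇ = [-0.2746, -0.1499, -0.1106, -0.4042, -0.5013, 0.9397]

-0.2746 -0.1499 -0.1106 -0.4042 -0.5013 0.9397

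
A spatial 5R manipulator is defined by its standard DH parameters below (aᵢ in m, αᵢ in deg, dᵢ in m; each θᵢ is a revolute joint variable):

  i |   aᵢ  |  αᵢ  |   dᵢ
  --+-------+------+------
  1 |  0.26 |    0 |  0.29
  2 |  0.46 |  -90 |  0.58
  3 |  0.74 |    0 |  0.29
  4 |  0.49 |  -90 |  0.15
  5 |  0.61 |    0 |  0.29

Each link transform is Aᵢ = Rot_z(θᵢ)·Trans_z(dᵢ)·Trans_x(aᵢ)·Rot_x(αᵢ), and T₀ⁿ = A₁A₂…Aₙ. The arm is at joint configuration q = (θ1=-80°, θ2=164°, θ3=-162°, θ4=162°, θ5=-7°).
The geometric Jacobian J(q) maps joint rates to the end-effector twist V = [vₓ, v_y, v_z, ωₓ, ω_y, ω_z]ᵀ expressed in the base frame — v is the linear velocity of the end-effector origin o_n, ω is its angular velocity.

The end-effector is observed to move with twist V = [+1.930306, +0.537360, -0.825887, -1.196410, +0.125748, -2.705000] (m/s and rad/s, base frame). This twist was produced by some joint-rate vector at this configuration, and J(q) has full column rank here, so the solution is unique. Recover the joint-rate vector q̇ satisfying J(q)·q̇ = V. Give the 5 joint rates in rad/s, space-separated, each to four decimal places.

-0.8550 -0.9300 0.6990 0.5040 0.9200

o_n = [-0.3774, 0.6447, 0.8087]
J₁: ẑ×o_n = [-0.6447, -0.3774, 0.0000], ω = ẑ
J2: z=[0.0000, 0.0000, 1.0000] o=[0.0451, -0.2561, 0.2900] → [-0.9008, -0.4225, 0.0000, 0.0000, 0.0000, 1.0000]
J3: z=[-0.9945, 0.1045, 0.0000] o=[0.0932, 0.2014, 0.8700] → [-0.0064, -0.0610, -0.3917, -0.9945, 0.1045, 0.0000]
J4: z=[-0.9945, 0.1045, 0.0000] o=[-0.2687, -0.4682, 1.0987] → [-0.0303, -0.2884, -1.0955, -0.9945, 0.1045, 0.0000]
J5: z=[-0.0000, 0.0000, -1.0000] o=[-0.3667, 0.0348, 1.0987] → [0.6099, 0.0106, -0.0000, -0.0000, 0.0000, -1.0000]
q̇ = J⁺·V = [-0.8550, -0.9300, 0.6990, 0.5040, 0.9200]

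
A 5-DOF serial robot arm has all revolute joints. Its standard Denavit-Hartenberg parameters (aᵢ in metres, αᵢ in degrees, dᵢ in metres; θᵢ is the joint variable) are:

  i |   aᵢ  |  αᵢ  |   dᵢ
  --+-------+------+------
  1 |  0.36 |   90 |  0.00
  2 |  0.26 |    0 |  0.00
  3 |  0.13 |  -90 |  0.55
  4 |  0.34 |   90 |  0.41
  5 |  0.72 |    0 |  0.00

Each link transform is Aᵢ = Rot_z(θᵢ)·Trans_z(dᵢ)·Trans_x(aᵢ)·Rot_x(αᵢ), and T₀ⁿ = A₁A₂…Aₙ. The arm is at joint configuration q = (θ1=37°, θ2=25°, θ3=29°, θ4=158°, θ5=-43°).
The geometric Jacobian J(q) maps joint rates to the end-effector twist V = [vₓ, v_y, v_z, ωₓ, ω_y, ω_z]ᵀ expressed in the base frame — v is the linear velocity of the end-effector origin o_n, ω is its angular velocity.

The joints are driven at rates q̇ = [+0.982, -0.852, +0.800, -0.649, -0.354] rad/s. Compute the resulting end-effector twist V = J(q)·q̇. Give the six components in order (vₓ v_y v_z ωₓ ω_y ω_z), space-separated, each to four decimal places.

0.0905 0.9658 0.0077 0.5233 0.0485 0.4932

o_n = [0.3475, -0.0203, -0.4826]
J₁: ẑ×o_n = [0.0203, 0.3475, -0.0000], ω = ẑ
J2: z=[0.6018, -0.7986, 0.0000] o=[0.2875, 0.2167, 0.0000] → [0.3854, 0.2904, -0.0947, 0.6018, -0.7986, 0.0000]
J3: z=[0.6018, -0.7986, 0.0000] o=[0.4757, 0.3585, 0.1099] → [0.4732, 0.3566, -0.3303, 0.6018, -0.7986, 0.0000]
J4: z=[-0.6461, -0.4869, 0.5878] o=[0.8677, -0.0348, 0.2151] → [0.3312, -0.7565, -0.2626, -0.6461, -0.4869, 0.5878]
J5: z=[-0.3821, 0.8730, 0.3031] o=[0.3782, -0.2442, 0.2010] → [-0.6646, -0.2705, -0.0588, -0.3821, 0.8730, 0.3031]
V = J·q̇ = [0.0905, 0.9658, 0.0077, 0.5233, 0.0485, 0.4932]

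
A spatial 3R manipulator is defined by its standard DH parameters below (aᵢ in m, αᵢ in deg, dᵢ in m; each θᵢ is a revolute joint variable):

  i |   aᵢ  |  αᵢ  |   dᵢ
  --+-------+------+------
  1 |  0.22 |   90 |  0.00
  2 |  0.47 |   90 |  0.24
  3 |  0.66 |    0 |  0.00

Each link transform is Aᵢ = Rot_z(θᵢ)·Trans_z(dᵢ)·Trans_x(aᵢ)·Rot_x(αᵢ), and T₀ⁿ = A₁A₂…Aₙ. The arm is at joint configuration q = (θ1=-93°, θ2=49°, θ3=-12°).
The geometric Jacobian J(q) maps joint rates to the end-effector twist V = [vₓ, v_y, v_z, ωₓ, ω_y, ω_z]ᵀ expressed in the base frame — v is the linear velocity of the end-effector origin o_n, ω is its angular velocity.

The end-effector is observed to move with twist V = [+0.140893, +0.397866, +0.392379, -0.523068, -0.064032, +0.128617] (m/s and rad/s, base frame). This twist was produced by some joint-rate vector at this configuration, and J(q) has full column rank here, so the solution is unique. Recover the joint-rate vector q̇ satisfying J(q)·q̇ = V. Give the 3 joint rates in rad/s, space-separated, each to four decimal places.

o_n = [-0.1525, -0.9452, 0.8419]
J₁: ẑ×o_n = [0.9452, -0.1525, 0.0000], ω = ẑ
J2: z=[-0.9986, 0.0523, 0.0000] o=[-0.0115, -0.2197, 0.0000] → [0.0441, 0.8408, 0.7319, -0.9986, 0.0523, 0.0000]
J3: z=[-0.0395, -0.7537, -0.6561] o=[-0.2673, -0.5151, 0.3547] → [-0.6494, -0.0561, 0.1036, -0.0395, -0.7537, -0.6561]
q̇ = J⁺·V = [0.2080, 0.5190, 0.1210]

0.2080 0.5190 0.1210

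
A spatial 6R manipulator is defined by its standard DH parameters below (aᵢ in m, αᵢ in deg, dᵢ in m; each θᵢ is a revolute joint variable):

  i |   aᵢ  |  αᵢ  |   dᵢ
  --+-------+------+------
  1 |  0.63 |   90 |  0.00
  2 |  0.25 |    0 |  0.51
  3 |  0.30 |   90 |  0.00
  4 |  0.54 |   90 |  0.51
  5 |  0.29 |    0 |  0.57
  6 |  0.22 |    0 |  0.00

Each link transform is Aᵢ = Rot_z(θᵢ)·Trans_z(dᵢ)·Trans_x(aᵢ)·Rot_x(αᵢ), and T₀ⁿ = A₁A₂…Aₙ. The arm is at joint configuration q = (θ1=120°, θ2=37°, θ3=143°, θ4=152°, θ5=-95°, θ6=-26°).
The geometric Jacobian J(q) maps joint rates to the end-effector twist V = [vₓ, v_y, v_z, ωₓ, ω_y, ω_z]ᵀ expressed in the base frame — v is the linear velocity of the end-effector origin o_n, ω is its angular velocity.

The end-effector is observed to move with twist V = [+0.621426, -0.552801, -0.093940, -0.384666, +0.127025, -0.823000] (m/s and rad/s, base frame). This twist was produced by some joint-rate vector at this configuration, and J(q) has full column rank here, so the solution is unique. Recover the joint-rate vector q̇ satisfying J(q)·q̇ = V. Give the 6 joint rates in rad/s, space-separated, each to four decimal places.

-0.4270 -0.4970 0.7960 -0.3960 0.1560 -0.8000

o_n = [0.7325, 1.1348, 0.1830]
J₁: ẑ×o_n = [-1.1348, 0.7325, 0.0000], ω = ẑ
J2: z=[0.8660, 0.5000, 0.0000] o=[-0.3150, 0.5456, 0.0000] → [0.0915, -0.1585, -0.0135, 0.8660, 0.5000, 0.0000]
J3: z=[0.8660, 0.5000, 0.0000] o=[0.0268, 0.9735, 0.1505] → [0.0163, -0.0282, -0.2132, 0.8660, 0.5000, 0.0000]
J4: z=[0.0000, -0.0000, 1.0000] o=[0.1768, 0.7137, 0.1505] → [-0.4211, 0.5556, 0.0000, 0.0000, -0.0000, 1.0000]
J5: z=[0.9994, 0.0349, -0.0000] o=[0.1580, 1.2534, 0.6605] → [-0.0167, 0.4772, -0.1386, 0.9994, 0.0349, -0.0000]
J6: z=[0.9994, 0.0349, -0.0000] o=[0.7285, 1.2480, 0.3716] → [-0.0066, 0.1885, -0.1133, 0.9994, 0.0349, -0.0000]
q̇ = J⁺·V = [-0.4270, -0.4970, 0.7960, -0.3960, 0.1560, -0.8000]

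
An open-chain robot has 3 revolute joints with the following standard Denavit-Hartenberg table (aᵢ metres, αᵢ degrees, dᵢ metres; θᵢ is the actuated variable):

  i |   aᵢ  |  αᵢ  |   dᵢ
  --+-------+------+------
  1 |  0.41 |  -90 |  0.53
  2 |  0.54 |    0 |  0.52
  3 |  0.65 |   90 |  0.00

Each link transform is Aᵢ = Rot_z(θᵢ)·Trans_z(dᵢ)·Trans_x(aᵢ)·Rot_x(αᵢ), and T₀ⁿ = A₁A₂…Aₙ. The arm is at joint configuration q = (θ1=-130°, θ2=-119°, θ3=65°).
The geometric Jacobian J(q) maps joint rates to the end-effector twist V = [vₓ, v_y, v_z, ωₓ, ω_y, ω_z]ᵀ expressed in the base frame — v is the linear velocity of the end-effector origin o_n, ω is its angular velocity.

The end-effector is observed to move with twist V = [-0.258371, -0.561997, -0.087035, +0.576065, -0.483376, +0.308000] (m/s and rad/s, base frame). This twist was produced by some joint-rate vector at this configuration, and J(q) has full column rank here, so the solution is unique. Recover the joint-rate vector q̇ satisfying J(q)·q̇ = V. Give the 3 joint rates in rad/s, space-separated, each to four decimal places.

0.3080 0.7650 -0.0130

o_n = [0.0575, -0.7405, 1.5282]
J₁: ẑ×o_n = [0.7405, 0.0575, -0.0000], ω = ẑ
J2: z=[0.7660, -0.6428, 0.0000] o=[-0.2635, -0.3141, 0.5300] → [-0.6416, -0.7646, -0.1203, 0.7660, -0.6428, 0.0000]
J3: z=[0.7660, -0.6428, 0.0000] o=[0.3031, -0.4478, 1.0023] → [-0.3380, -0.4028, -0.3821, 0.7660, -0.6428, 0.0000]
q̇ = J⁺·V = [0.3080, 0.7650, -0.0130]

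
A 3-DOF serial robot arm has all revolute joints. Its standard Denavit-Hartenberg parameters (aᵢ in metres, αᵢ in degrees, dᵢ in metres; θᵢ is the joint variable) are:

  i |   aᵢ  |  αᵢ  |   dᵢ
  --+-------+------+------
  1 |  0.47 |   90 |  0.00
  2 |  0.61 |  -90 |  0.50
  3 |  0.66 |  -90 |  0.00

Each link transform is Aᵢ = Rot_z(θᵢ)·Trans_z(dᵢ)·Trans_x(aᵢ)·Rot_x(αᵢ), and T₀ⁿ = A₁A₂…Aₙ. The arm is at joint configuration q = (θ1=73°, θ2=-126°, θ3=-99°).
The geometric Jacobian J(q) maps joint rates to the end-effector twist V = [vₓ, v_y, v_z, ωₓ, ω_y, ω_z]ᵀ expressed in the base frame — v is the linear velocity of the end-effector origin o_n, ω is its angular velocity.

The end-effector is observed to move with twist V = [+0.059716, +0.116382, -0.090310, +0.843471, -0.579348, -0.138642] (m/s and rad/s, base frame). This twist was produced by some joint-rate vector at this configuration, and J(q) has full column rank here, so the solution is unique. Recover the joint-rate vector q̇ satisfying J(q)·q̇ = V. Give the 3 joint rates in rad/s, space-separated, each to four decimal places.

o_n = [1.1519, -0.1722, -0.4100]
J₁: ẑ×o_n = [0.1722, 1.1519, -0.0000], ω = ẑ
J2: z=[0.9563, -0.2924, 0.0000] o=[0.1374, 0.4495, 0.0000] → [0.1199, 0.3921, -0.2979, 0.9563, -0.2924, 0.0000]
J3: z=[0.2365, 0.7737, -0.5878] o=[0.5107, -0.0396, -0.4935] → [-0.0133, -0.3966, -0.5274, 0.2365, 0.7737, -0.5878]
q̇ = J⁺·V = [-0.3620, 0.9760, -0.3800]

-0.3620 0.9760 -0.3800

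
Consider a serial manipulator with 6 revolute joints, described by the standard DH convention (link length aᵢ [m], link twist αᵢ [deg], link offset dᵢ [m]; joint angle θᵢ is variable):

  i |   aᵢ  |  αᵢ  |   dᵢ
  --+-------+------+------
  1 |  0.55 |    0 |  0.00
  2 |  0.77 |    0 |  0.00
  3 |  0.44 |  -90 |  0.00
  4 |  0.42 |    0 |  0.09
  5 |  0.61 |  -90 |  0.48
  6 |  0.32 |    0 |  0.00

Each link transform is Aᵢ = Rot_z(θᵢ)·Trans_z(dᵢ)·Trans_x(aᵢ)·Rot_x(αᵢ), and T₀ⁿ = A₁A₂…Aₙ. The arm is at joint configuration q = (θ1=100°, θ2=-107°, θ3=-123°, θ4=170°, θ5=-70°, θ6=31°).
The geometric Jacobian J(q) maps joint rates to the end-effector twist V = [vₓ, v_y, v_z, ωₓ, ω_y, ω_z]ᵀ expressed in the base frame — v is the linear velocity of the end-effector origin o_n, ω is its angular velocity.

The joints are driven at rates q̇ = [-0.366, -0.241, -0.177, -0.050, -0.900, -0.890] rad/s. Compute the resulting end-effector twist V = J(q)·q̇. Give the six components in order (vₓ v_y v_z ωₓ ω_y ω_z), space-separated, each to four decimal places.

o_n = [1.0609, 0.2848, -0.9438]
J₁: ẑ×o_n = [-0.2848, 1.0609, 0.0000], ω = ẑ
J2: z=[0.0000, 0.0000, 1.0000] o=[-0.0955, 0.5416, 0.0000] → [0.2569, 1.1564, -0.0000, 0.0000, 0.0000, 1.0000]
J3: z=[0.0000, 0.0000, 1.0000] o=[0.6688, 0.4478, 0.0000] → [0.1630, 0.3921, -0.0000, 0.0000, 0.0000, 1.0000]
J4: z=[0.7660, -0.6428, 0.0000] o=[0.3859, 0.1107, 0.0000] → [0.6067, 0.7230, 0.5672, 0.7660, -0.6428, 0.0000]
J5: z=[0.7660, -0.6428, 0.0000] o=[0.7207, 0.3697, -0.0729] → [0.5598, 0.6671, 0.1536, 0.7660, -0.6428, 0.0000]
J6: z=[0.6330, 0.7544, 0.1736] o=[1.1565, 0.1424, -0.6737] → [-0.2285, 0.1544, 0.1623, 0.6330, 0.7544, 0.1736]
V = J·q̇ = [-0.3173, -1.5103, -0.3110, -1.2911, -0.0608, -0.9385]

-0.3173 -1.5103 -0.3110 -1.2911 -0.0608 -0.9385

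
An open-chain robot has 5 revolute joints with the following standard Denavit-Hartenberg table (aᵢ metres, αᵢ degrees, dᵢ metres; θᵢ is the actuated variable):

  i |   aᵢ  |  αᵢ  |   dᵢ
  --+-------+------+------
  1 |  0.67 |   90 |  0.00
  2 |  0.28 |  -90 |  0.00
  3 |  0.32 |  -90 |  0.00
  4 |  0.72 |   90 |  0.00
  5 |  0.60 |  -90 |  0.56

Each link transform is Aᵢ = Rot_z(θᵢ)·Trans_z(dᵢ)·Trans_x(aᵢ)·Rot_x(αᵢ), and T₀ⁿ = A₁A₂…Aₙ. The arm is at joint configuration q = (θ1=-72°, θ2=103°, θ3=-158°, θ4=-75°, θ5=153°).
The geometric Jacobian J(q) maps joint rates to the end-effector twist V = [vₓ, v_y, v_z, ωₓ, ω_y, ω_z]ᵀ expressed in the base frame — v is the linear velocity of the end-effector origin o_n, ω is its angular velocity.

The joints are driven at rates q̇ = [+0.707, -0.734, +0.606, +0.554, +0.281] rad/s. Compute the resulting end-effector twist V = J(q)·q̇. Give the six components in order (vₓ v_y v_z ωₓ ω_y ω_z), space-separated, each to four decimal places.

0.4737 -0.1547 0.1883 0.0700 0.8267 1.0017

o_n = [-0.1068, -0.2789, 0.4556]
J₁: ẑ×o_n = [0.2789, -0.1068, 0.0000], ω = ẑ
J2: z=[-0.9511, -0.3090, 0.0000] o=[0.2070, -0.6372, 0.0000] → [-0.1408, 0.4333, -0.4377, -0.9511, -0.3090, 0.0000]
J3: z=[-0.3011, 0.9267, -0.2250] o=[0.1876, -0.5773, 0.2728] → [0.2365, 0.1213, 0.1830, -0.3011, 0.9267, -0.2250]
J4: z=[-0.9078, -0.2064, 0.3650] o=[0.0942, -0.6778, -0.0163] → [-0.2430, 0.3550, -0.4036, -0.9078, -0.2064, 0.3650]
J5: z=[0.2039, 0.5433, 0.8144] o=[-0.1696, -0.0919, -0.3411] → [0.5851, -0.1113, -0.0723, 0.2039, 0.5433, 0.8144]
V = J·q̇ = [0.4737, -0.1547, 0.1883, 0.0700, 0.8267, 1.0017]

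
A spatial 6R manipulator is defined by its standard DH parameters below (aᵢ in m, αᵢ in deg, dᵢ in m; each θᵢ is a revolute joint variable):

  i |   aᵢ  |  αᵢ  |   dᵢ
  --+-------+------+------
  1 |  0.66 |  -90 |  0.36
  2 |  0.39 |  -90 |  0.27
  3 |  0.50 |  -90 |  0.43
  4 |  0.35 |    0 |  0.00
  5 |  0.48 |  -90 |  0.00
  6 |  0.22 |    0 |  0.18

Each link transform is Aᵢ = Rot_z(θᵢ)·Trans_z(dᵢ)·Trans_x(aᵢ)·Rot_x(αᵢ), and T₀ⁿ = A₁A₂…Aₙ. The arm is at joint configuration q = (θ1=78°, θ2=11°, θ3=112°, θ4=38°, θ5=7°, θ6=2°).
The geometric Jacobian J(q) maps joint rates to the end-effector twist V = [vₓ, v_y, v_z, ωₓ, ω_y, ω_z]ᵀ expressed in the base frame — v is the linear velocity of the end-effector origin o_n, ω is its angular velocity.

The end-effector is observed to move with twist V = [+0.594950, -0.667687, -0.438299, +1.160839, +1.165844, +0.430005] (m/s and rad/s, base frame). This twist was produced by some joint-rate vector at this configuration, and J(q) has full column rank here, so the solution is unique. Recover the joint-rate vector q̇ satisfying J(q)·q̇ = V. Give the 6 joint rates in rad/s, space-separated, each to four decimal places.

0.1120 -0.9820 -0.0080 -0.3040 -0.8640 0.8030

o_n = [0.9227, 0.5268, 0.7661]
J₁: ẑ×o_n = [-0.5268, 0.9227, 0.0000], ω = ẑ
J2: z=[-0.9781, 0.2079, 0.0000] o=[0.1372, 0.6456, 0.3600] → [0.0844, 0.3972, -0.0471, -0.9781, 0.2079, 0.0000]
J3: z=[-0.0397, -0.1866, -0.9816] o=[-0.0473, 1.0762, 0.2856] → [-0.6290, -0.9331, 0.2028, -0.0397, -0.1866, -0.9816]
J4: z=[-0.5557, -0.8124, 0.1769] o=[0.3509, 0.7197, -0.1008] → [-0.6701, 0.5828, 0.5717, -0.5557, -0.8124, 0.1769]
J5: z=[-0.5557, -0.8124, 0.1769] o=[0.5885, 0.6075, 0.1305] → [-0.5021, 0.4123, 0.3164, -0.5557, -0.8124, 0.1769]
J6: z=[-0.5592, 0.5226, 0.6436] o=[0.8838, 0.4834, 0.4879] → [0.1174, 0.1806, -0.0446, -0.5592, 0.5226, 0.6436]
q̇ = J⁺·V = [0.1120, -0.9820, -0.0080, -0.3040, -0.8640, 0.8030]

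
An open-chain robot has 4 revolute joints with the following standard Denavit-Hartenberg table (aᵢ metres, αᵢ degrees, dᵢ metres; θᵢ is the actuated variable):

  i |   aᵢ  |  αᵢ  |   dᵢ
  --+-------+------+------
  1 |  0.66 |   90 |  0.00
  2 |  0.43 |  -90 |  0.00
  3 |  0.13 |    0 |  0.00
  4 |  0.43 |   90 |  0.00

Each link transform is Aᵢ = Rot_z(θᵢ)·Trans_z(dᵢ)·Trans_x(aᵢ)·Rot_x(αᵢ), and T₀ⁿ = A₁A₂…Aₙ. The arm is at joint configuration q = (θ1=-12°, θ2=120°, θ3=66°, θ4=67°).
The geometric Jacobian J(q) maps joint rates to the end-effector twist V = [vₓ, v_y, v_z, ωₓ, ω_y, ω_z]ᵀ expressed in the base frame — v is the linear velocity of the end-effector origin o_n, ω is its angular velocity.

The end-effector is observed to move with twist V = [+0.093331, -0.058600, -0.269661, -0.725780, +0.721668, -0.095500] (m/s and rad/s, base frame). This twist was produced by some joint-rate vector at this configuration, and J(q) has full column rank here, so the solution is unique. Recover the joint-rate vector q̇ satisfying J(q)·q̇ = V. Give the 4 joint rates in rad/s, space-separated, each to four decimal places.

0.4010 -0.5550 0.5040 0.4890

o_n = [0.6429, 0.3063, 0.1642]
J₁: ẑ×o_n = [-0.3063, 0.6429, 0.0000], ω = ẑ
J2: z=[-0.2079, -0.9781, 0.0000] o=[0.6456, -0.1372, 0.0000] → [-0.1606, 0.0341, -0.0948, -0.2079, -0.9781, 0.0000]
J3: z=[-0.8471, 0.1801, -0.5000] o=[0.4353, -0.0925, 0.3724] → [0.1619, -0.2802, -0.3752, -0.8471, 0.1801, -0.5000]
J4: z=[-0.8471, 0.1801, -0.5000] o=[0.4341, 0.0291, 0.4182] → [0.0928, -0.3195, -0.2723, -0.8471, 0.1801, -0.5000]
q̇ = J⁺·V = [0.4010, -0.5550, 0.5040, 0.4890]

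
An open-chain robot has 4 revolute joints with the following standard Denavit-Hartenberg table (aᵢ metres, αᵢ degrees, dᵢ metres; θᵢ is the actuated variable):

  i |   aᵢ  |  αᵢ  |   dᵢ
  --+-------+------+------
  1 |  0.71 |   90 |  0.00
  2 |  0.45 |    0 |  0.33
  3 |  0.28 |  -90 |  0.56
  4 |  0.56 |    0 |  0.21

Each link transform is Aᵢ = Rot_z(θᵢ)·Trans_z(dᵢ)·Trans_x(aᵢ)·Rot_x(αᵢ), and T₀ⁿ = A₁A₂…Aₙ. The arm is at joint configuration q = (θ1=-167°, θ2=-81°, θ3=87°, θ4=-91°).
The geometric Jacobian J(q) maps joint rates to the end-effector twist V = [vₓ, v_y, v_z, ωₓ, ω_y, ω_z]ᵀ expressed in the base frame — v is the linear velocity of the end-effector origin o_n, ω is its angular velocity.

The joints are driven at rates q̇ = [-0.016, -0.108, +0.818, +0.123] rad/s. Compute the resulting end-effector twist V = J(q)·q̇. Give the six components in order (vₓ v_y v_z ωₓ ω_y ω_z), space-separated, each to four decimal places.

o_n = [-1.3270, 1.1817, -0.2074]
J₁: ẑ×o_n = [-1.1817, -1.3270, 0.0000], ω = ẑ
J2: z=[-0.2250, 0.9744, 0.0000] o=[-0.6918, -0.1597, 0.0000] → [-0.2020, -0.0466, 0.3172, -0.2250, 0.9744, 0.0000]
J3: z=[-0.2250, 0.9744, 0.0000] o=[-0.8346, 0.1460, -0.4445] → [0.2310, 0.0533, 0.2468, -0.2250, 0.9744, 0.0000]
J4: z=[0.1018, 0.0235, 0.9945] o=[-1.2319, 0.6290, -0.4152] → [-0.5448, -0.1157, 0.0585, 0.1018, 0.0235, 0.9945]
V = J·q̇ = [0.1627, 0.0557, 0.1748, -0.1472, 0.6947, 0.1063]

0.1627 0.0557 0.1748 -0.1472 0.6947 0.1063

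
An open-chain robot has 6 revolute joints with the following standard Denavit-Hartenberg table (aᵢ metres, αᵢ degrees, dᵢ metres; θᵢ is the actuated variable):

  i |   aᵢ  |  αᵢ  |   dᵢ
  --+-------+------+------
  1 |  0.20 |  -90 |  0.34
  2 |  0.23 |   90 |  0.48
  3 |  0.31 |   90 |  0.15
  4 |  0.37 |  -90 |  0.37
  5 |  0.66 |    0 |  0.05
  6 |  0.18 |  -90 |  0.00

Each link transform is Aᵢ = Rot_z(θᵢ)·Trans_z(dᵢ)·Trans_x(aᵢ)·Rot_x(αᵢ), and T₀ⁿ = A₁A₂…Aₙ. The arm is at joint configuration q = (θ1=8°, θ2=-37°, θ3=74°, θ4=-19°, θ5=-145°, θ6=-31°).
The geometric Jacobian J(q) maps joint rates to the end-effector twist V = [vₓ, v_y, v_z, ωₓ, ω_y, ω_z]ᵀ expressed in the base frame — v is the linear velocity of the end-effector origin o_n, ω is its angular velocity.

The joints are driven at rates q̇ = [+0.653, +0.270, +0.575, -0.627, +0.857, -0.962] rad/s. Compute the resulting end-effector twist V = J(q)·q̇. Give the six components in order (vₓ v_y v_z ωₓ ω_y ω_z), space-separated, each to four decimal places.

0.3517 1.2586 0.3159 -0.8247 0.2981 0.6645

o_n = [0.7350, 0.3715, 1.1665]
J₁: ẑ×o_n = [-0.3715, 0.7350, 0.0000], ω = ẑ
J2: z=[-0.1392, 0.9903, 0.0000] o=[0.1981, 0.0278, 0.3400] → [0.8185, 0.1150, -0.5796, -0.1392, 0.9903, 0.0000]
J3: z=[-0.5960, -0.0838, 0.7986] o=[0.3131, 0.5287, 0.4784] → [0.0680, 0.7470, 0.1291, -0.5960, -0.0838, 0.7986]
J4: z=[0.7986, -0.1661, 0.5785] o=[0.2499, 0.8208, 0.6496] → [0.1741, -0.1321, -0.2782, 0.7986, -0.1661, 0.5785]
J5: z=[-0.5361, 0.2407, 0.8091] o=[0.6466, 1.1131, 0.8255] → [0.6822, 0.2544, 0.3763, -0.5361, 0.2407, 0.8091]
J6: z=[-0.5361, 0.2407, 0.8091] o=[0.7742, 0.5453, 1.1407] → [0.1468, -0.0178, 0.1026, -0.5361, 0.2407, 0.8091]
V = J·q̇ = [0.3517, 1.2586, 0.3159, -0.8247, 0.2981, 0.6645]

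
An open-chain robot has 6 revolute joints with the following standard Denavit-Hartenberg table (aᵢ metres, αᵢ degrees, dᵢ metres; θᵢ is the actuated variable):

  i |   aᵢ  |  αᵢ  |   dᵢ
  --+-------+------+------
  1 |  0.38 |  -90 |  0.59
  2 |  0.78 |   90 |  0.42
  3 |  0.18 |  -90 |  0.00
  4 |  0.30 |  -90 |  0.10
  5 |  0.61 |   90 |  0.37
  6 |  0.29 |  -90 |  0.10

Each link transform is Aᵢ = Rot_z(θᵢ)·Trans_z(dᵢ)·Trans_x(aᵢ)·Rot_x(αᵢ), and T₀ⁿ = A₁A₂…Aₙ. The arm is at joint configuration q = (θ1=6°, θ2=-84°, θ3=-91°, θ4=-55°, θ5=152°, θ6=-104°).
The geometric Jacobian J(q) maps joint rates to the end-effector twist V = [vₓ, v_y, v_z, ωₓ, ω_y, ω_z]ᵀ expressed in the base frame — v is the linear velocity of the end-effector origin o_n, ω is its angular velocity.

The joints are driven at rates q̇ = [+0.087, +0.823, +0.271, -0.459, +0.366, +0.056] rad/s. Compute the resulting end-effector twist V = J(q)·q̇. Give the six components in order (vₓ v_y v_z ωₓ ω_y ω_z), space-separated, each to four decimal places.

o_n = [0.5632, 0.3066, 1.1058]
J₁: ẑ×o_n = [-0.3066, 0.5632, 0.0000], ω = ẑ
J2: z=[-0.1045, 0.9945, 0.0000] o=[0.3779, 0.0397, 0.5900] → [0.5130, 0.0539, -0.2122, -0.1045, 0.9945, 0.0000]
J3: z=[-0.9891, -0.1040, 0.1045] o=[0.4151, 0.4659, 1.3657] → [0.0437, -0.2416, 0.1730, -0.9891, -0.1040, 0.1045]
J4: z=[0.1058, -0.0064, 0.9944] o=[0.4336, 0.2869, 1.3626] → [-0.0179, 0.1560, 0.0029, 0.1058, -0.0064, 0.9944]
J5: z=[0.6514, -0.7551, -0.0742] o=[0.2188, 0.0896, 1.4847] → [0.3022, 0.2213, 0.4014, 0.6514, -0.7551, -0.0742]
J6: z=[-0.4461, -0.3021, -0.8425] o=[0.8342, 0.1652, 1.1318] → [0.1270, 0.2167, -0.1450, -0.4461, -0.3021, -0.8425]
V = J·q̇ = [0.5333, 0.0494, 0.0097, -0.1892, 0.5000, -0.4154]

0.5333 0.0494 0.0097 -0.1892 0.5000 -0.4154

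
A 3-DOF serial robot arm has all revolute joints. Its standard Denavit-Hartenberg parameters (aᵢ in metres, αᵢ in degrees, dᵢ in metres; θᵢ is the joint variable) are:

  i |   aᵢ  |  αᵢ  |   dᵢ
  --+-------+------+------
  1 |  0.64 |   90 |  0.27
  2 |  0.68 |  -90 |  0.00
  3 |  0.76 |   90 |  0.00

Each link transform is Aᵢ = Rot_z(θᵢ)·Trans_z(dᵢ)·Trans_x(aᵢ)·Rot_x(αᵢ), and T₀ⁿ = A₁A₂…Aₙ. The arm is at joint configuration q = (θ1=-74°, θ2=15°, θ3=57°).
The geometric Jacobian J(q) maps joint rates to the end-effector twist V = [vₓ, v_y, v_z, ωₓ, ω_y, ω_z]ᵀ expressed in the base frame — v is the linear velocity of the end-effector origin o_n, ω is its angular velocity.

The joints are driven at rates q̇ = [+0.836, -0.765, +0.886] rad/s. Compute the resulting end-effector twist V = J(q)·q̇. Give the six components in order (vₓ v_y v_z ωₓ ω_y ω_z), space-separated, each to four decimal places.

o_n = [1.0804, -1.4552, 0.5531]
J₁: ẑ×o_n = [1.4552, 1.0804, -0.0000], ω = ẑ
J2: z=[-0.9613, -0.2756, 0.0000] o=[0.1764, -0.6152, 0.2700] → [-0.0780, 0.2722, 1.0567, -0.9613, -0.2756, 0.0000]
J3: z=[-0.0713, 0.2488, 0.9659] o=[0.3575, -1.2466, 0.4460] → [0.2282, 0.7059, -0.1650, -0.0713, 0.2488, 0.9659]
V = J·q̇ = [1.4785, 1.3204, -0.9545, 0.6722, 0.4313, 1.6918]

1.4785 1.3204 -0.9545 0.6722 0.4313 1.6918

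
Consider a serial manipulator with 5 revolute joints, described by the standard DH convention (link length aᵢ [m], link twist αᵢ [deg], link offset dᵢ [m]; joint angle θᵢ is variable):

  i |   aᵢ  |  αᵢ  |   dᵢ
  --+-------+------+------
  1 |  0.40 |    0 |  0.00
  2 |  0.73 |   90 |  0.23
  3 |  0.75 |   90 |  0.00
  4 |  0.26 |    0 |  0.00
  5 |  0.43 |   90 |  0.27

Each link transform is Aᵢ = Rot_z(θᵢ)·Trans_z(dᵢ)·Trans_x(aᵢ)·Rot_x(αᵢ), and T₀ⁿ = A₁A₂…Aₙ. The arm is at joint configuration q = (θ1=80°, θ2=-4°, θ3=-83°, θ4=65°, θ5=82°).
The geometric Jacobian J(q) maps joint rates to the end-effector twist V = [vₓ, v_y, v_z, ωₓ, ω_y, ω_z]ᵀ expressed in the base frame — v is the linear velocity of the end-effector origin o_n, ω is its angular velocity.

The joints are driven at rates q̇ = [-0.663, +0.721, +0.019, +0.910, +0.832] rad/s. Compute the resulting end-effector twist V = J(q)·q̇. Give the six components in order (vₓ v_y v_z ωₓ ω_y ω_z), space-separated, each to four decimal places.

o_n = [0.6518, 0.7876, -0.2984]
J₁: ẑ×o_n = [-0.7876, 0.6518, 0.0000], ω = ẑ
J2: z=[0.0000, 0.0000, 1.0000] o=[0.0695, 0.3939, 0.0000] → [-0.3937, 0.5824, 0.0000, 0.0000, 0.0000, 1.0000]
J3: z=[0.9703, -0.2419, 0.0000] o=[0.2461, 1.1022, 0.2300] → [0.1278, 0.5127, -0.2071, 0.9703, -0.2419, 0.0000]
J4: z=[-0.2401, -0.9631, -0.1219] o=[0.2682, 1.1909, -0.5144] → [-0.2572, 0.0051, 0.4663, -0.2401, -0.9631, -0.1219]
J5: z=[-0.2401, -0.9631, -0.1219] o=[0.5001, 1.1469, -0.6235] → [-0.3568, 0.0596, 0.2324, -0.2401, -0.9631, -0.1219]
V = J·q̇ = [-0.2901, 0.0517, 0.6138, -0.3999, -1.6823, -0.1543]

-0.2901 0.0517 0.6138 -0.3999 -1.6823 -0.1543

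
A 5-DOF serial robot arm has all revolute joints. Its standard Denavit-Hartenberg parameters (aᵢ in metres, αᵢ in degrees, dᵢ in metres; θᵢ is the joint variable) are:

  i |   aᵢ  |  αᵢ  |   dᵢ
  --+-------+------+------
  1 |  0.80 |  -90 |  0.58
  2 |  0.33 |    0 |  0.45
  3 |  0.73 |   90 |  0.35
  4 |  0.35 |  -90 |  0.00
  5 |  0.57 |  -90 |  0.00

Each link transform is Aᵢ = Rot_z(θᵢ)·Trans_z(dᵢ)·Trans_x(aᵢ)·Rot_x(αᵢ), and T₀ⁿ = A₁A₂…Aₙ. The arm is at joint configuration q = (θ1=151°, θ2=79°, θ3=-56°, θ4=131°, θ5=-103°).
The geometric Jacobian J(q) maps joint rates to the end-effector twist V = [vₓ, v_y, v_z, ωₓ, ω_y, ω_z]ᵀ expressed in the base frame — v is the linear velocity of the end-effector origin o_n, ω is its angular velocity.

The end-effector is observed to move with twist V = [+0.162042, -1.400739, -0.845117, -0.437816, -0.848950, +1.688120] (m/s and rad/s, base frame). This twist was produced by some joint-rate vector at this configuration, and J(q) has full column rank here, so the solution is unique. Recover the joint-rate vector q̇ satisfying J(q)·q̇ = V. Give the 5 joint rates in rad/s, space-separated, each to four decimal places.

o_n = [-1.8841, -0.0617, 0.5389]
J₁: ẑ×o_n = [0.0617, -1.8841, 0.0000], ω = ẑ
J2: z=[-0.4848, -0.8746, 0.0000] o=[-0.6997, 0.3878, 0.5800] → [0.0359, -0.0199, -0.8180, -0.4848, -0.8746, 0.0000]
J3: z=[-0.4848, -0.8746, 0.0000] o=[-0.9729, 0.0248, 0.2561] → [-0.2474, 0.1371, -0.7550, -0.4848, -0.8746, 0.0000]
J4: z=[-0.3417, 0.1894, 0.9205] o=[-1.7303, 0.0445, -0.0292] → [0.2053, 0.0526, 0.0654, -0.3417, 0.1894, 0.9205]
J5: z=[0.9257, 0.2370, 0.2949] o=[-1.6735, -0.2890, 0.0605] → [0.0463, -0.5049, 0.2604, 0.9257, 0.2370, 0.2949]
q̇ = J⁺·V = [0.6450, 0.8130, 0.5190, 0.9490, 0.5750]

0.6450 0.8130 0.5190 0.9490 0.5750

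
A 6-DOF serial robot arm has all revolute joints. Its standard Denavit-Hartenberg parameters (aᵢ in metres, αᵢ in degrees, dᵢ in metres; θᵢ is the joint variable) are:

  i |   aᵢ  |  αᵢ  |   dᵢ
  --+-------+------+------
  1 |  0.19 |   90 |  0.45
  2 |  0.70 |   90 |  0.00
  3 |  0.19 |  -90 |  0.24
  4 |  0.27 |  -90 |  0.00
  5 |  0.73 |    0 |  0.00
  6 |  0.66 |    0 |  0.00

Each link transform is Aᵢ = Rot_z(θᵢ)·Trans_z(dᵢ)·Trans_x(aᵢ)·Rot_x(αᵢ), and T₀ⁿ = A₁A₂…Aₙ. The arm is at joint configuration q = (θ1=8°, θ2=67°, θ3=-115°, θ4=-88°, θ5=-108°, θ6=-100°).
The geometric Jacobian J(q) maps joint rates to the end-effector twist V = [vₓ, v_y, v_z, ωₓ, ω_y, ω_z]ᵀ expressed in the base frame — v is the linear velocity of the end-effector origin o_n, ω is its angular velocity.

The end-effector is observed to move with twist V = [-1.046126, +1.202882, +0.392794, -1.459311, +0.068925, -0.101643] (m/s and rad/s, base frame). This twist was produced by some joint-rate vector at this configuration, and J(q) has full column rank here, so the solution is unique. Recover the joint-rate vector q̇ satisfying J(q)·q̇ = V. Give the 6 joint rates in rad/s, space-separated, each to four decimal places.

0.8560 0.5480 -0.9000 -0.9610 0.3880 0.9650

o_n = [0.2500, 0.3559, 1.4649]
J₁: ẑ×o_n = [-0.3559, 0.2500, 0.0000], ω = ẑ
J2: z=[0.1392, -0.9903, 0.0000] o=[0.1882, 0.0264, 0.4500] → [-1.0050, -0.1412, 0.1071, 0.1392, -0.9903, 0.0000]
J3: z=[0.9115, 0.1281, -0.3907] o=[0.4590, 0.0645, 1.0944] → [0.1613, -0.2561, 0.2924, 0.9115, 0.1281, -0.3907]
J4: z=[0.2919, 0.4678, 0.8343] o=[0.6227, 0.2614, 0.9267] → [0.1730, -0.4681, 0.2020, 0.2919, 0.4678, 0.8343]
J5: z=[-0.3213, 0.8695, -0.3751] o=[0.8660, 0.3042, 0.8176] → [0.5822, 0.4391, 0.5190, -0.3213, 0.8695, -0.3751]
J6: z=[-0.3213, 0.8695, -0.3751] o=[0.8654, 0.5932, 1.4879] → [-0.1091, 0.2235, 0.6114, -0.3213, 0.8695, -0.3751]
q̇ = J⁺·V = [0.8560, 0.5480, -0.9000, -0.9610, 0.3880, 0.9650]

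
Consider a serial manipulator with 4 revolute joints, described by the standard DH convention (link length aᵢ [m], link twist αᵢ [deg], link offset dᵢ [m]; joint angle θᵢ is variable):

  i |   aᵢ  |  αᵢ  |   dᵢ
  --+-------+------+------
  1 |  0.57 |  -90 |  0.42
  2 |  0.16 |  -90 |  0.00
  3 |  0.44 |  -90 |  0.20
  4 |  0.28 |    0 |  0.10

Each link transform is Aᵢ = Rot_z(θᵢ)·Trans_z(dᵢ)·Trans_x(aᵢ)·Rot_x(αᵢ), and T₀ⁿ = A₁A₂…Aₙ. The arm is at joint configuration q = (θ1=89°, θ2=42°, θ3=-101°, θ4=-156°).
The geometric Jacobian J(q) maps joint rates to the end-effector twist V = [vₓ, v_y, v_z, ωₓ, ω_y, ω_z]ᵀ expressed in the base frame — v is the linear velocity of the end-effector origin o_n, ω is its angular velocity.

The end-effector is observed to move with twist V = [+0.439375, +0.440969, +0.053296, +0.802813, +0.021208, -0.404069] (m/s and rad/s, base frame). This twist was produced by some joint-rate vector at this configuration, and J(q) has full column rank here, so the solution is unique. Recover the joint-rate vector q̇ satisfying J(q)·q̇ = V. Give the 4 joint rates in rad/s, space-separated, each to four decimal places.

-0.8070 -0.7550 -0.3230 -0.2480

o_n = [-0.1907, 0.5291, 0.0375]
J₁: ẑ×o_n = [-0.5291, -0.1907, 0.0000], ω = ẑ
J2: z=[-0.9998, 0.0175, 0.0000] o=[0.0099, 0.5699, 0.4200] → [-0.0067, -0.3824, 0.0443, -0.9998, 0.0175, 0.0000]
J3: z=[-0.0117, -0.6690, -0.7431] o=[0.0120, 0.6888, 0.3129] → [0.0656, 0.1474, -0.1338, -0.0117, -0.6690, -0.7431]
J4: z=[-0.1780, 0.7327, -0.6568] o=[-0.4233, 0.5001, 0.2205] → [-0.1150, -0.1853, -0.1756, -0.1780, 0.7327, -0.6568]
q̇ = J⁺·V = [-0.8070, -0.7550, -0.3230, -0.2480]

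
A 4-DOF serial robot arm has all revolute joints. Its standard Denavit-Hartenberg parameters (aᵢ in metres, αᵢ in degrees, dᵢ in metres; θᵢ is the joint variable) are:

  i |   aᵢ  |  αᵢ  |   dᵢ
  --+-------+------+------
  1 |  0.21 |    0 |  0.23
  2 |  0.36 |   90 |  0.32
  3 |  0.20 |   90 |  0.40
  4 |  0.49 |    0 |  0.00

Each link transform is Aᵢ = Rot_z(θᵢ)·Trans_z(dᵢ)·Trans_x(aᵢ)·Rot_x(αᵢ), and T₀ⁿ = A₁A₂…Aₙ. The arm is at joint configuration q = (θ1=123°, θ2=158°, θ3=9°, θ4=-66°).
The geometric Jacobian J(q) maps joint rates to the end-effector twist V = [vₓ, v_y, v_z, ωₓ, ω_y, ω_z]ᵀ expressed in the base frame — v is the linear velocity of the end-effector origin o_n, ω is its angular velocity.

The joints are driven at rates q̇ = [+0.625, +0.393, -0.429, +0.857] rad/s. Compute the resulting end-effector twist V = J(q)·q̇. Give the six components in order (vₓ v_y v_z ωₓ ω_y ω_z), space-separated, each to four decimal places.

0.5443 -0.3082 -0.1092 0.4467 -0.0497 0.1716

o_n = [0.0763, -0.5553, 0.6125]
J₁: ẑ×o_n = [0.5553, 0.0763, -0.0000], ω = ẑ
J2: z=[0.0000, 0.0000, 1.0000] o=[-0.1144, 0.1761, 0.2300] → [0.7314, 0.1907, -0.0000, 0.0000, 0.0000, 1.0000]
J3: z=[-0.9816, -0.1908, 0.0000] o=[-0.0457, -0.1773, 0.5500] → [-0.0119, 0.0613, 0.3944, -0.9816, -0.1908, 0.0000]
J4: z=[0.0298, -0.1536, -0.9877] o=[-0.4006, -0.4475, 0.5813] → [-0.1113, -0.4720, 0.0700, 0.0298, -0.1536, -0.9877]
V = J·q̇ = [0.5443, -0.3082, -0.1092, 0.4467, -0.0497, 0.1716]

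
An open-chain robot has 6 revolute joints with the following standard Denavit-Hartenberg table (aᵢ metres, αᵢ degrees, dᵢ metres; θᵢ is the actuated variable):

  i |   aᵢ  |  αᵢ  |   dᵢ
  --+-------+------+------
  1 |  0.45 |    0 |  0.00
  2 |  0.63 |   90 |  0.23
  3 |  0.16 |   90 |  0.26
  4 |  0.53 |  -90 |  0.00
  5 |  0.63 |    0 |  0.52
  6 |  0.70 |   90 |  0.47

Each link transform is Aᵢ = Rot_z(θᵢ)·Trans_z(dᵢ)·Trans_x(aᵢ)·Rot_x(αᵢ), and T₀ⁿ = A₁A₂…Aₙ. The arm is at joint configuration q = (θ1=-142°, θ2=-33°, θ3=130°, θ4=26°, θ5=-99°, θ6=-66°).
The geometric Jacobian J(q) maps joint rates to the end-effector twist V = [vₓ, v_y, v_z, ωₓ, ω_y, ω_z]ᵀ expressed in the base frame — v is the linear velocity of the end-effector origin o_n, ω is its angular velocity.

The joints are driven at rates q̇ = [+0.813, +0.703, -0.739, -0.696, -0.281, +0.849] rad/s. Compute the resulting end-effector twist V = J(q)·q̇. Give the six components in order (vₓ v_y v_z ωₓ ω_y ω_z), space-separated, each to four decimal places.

-1.2459 -2.3703 -0.0927 0.3916 -0.1951 0.8779

o_n = [-2.0025, 0.6253, 0.3681]
J₁: ẑ×o_n = [-0.6253, -2.0025, 0.0000], ω = ẑ
J2: z=[0.0000, 0.0000, 1.0000] o=[-0.3546, -0.2770, 0.0000] → [-0.9023, -1.6479, 0.0000, 0.0000, 0.0000, 1.0000]
J3: z=[-0.0872, 0.9962, 0.0000] o=[-0.9822, -0.3320, 0.2300] → [0.1375, 0.0120, 0.9329, -0.0872, 0.9962, 0.0000]
J4: z=[-0.7631, -0.0668, 0.6428] o=[-0.9024, -0.0640, 0.3526] → [-0.4441, -0.6953, -0.5995, -0.7631, -0.0668, 0.6428]
J5: z=[-0.3590, 0.8708, -0.3358] o=[-0.6176, 0.1942, 0.7175] → [-0.1595, 0.3396, 1.0511, -0.3590, 0.8708, -0.3358]
J6: z=[-0.3590, 0.8708, -0.3358] o=[-1.3321, 0.5574, 0.8750] → [-0.4186, 0.0431, 0.5594, -0.3590, 0.8708, -0.3358]
V = J·q̇ = [-1.2459, -2.3703, -0.0927, 0.3916, -0.1951, 0.8779]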